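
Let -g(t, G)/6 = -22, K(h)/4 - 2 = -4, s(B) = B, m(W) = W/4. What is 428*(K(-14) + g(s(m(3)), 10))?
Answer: 53072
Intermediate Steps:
m(W) = W/4 (m(W) = W*(¼) = W/4)
K(h) = -8 (K(h) = 8 + 4*(-4) = 8 - 16 = -8)
g(t, G) = 132 (g(t, G) = -6*(-22) = 132)
428*(K(-14) + g(s(m(3)), 10)) = 428*(-8 + 132) = 428*124 = 53072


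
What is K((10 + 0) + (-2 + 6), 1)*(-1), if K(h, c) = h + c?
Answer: -15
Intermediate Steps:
K(h, c) = c + h
K((10 + 0) + (-2 + 6), 1)*(-1) = (1 + ((10 + 0) + (-2 + 6)))*(-1) = (1 + (10 + 4))*(-1) = (1 + 14)*(-1) = 15*(-1) = -15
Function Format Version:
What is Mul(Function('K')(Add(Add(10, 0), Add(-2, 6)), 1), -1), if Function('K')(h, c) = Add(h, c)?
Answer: -15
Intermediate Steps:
Function('K')(h, c) = Add(c, h)
Mul(Function('K')(Add(Add(10, 0), Add(-2, 6)), 1), -1) = Mul(Add(1, Add(Add(10, 0), Add(-2, 6))), -1) = Mul(Add(1, Add(10, 4)), -1) = Mul(Add(1, 14), -1) = Mul(15, -1) = -15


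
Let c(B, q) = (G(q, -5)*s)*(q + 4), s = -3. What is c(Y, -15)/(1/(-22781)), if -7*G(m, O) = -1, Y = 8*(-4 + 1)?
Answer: -751773/7 ≈ -1.0740e+5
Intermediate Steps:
Y = -24 (Y = 8*(-3) = -24)
G(m, O) = ⅐ (G(m, O) = -⅐*(-1) = ⅐)
c(B, q) = -12/7 - 3*q/7 (c(B, q) = ((⅐)*(-3))*(q + 4) = -3*(4 + q)/7 = -12/7 - 3*q/7)
c(Y, -15)/(1/(-22781)) = (-12/7 - 3/7*(-15))/(1/(-22781)) = (-12/7 + 45/7)/(-1/22781) = (33/7)*(-22781) = -751773/7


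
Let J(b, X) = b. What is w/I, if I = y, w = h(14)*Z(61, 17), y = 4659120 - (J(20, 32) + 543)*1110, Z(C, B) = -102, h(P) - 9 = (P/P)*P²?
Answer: -697/134473 ≈ -0.0051832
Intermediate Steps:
h(P) = 9 + P² (h(P) = 9 + (P/P)*P² = 9 + 1*P² = 9 + P²)
y = 4034190 (y = 4659120 - (20 + 543)*1110 = 4659120 - 563*1110 = 4659120 - 1*624930 = 4659120 - 624930 = 4034190)
w = -20910 (w = (9 + 14²)*(-102) = (9 + 196)*(-102) = 205*(-102) = -20910)
I = 4034190
w/I = -20910/4034190 = -20910*1/4034190 = -697/134473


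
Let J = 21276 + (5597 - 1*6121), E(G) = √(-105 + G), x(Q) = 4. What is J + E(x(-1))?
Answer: 20752 + I*√101 ≈ 20752.0 + 10.05*I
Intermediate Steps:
J = 20752 (J = 21276 + (5597 - 6121) = 21276 - 524 = 20752)
J + E(x(-1)) = 20752 + √(-105 + 4) = 20752 + √(-101) = 20752 + I*√101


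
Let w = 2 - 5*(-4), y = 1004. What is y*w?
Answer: 22088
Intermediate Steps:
w = 22 (w = 2 + 20 = 22)
y*w = 1004*22 = 22088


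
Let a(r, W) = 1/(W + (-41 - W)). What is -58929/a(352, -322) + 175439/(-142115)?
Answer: 343362312796/142115 ≈ 2.4161e+6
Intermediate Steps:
a(r, W) = -1/41 (a(r, W) = 1/(-41) = -1/41)
-58929/a(352, -322) + 175439/(-142115) = -58929/(-1/41) + 175439/(-142115) = -58929*(-41) + 175439*(-1/142115) = 2416089 - 175439/142115 = 343362312796/142115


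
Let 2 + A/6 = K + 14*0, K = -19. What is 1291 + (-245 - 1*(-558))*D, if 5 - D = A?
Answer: 42294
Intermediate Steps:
A = -126 (A = -12 + 6*(-19 + 14*0) = -12 + 6*(-19 + 0) = -12 + 6*(-19) = -12 - 114 = -126)
D = 131 (D = 5 - 1*(-126) = 5 + 126 = 131)
1291 + (-245 - 1*(-558))*D = 1291 + (-245 - 1*(-558))*131 = 1291 + (-245 + 558)*131 = 1291 + 313*131 = 1291 + 41003 = 42294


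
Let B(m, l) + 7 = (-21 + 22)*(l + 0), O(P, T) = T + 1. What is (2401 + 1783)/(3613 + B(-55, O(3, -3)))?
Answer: 1046/901 ≈ 1.1609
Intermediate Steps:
O(P, T) = 1 + T
B(m, l) = -7 + l (B(m, l) = -7 + (-21 + 22)*(l + 0) = -7 + 1*l = -7 + l)
(2401 + 1783)/(3613 + B(-55, O(3, -3))) = (2401 + 1783)/(3613 + (-7 + (1 - 3))) = 4184/(3613 + (-7 - 2)) = 4184/(3613 - 9) = 4184/3604 = 4184*(1/3604) = 1046/901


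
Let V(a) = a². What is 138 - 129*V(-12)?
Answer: -18438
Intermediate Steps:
138 - 129*V(-12) = 138 - 129*(-12)² = 138 - 129*144 = 138 - 18576 = -18438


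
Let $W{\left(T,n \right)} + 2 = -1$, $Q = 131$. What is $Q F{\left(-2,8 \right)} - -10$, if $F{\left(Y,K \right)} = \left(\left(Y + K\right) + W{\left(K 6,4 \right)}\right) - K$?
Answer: $-645$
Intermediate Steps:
$W{\left(T,n \right)} = -3$ ($W{\left(T,n \right)} = -2 - 1 = -3$)
$F{\left(Y,K \right)} = -3 + Y$ ($F{\left(Y,K \right)} = \left(\left(Y + K\right) - 3\right) - K = \left(\left(K + Y\right) - 3\right) - K = \left(-3 + K + Y\right) - K = -3 + Y$)
$Q F{\left(-2,8 \right)} - -10 = 131 \left(-3 - 2\right) - -10 = 131 \left(-5\right) + 10 = -655 + 10 = -645$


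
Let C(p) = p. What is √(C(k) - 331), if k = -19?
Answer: 5*I*√14 ≈ 18.708*I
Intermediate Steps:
√(C(k) - 331) = √(-19 - 331) = √(-350) = 5*I*√14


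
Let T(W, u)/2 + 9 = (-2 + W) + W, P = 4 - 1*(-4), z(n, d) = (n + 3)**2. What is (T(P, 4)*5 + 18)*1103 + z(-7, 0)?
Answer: 75020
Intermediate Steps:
z(n, d) = (3 + n)**2
P = 8 (P = 4 + 4 = 8)
T(W, u) = -22 + 4*W (T(W, u) = -18 + 2*((-2 + W) + W) = -18 + 2*(-2 + 2*W) = -18 + (-4 + 4*W) = -22 + 4*W)
(T(P, 4)*5 + 18)*1103 + z(-7, 0) = ((-22 + 4*8)*5 + 18)*1103 + (3 - 7)**2 = ((-22 + 32)*5 + 18)*1103 + (-4)**2 = (10*5 + 18)*1103 + 16 = (50 + 18)*1103 + 16 = 68*1103 + 16 = 75004 + 16 = 75020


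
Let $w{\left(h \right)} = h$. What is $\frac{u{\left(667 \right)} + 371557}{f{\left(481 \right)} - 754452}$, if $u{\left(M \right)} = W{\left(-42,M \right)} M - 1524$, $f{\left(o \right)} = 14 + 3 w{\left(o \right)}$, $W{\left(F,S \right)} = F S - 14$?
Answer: $\frac{18324643}{752995} \approx 24.336$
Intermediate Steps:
$W{\left(F,S \right)} = -14 + F S$
$f{\left(o \right)} = 14 + 3 o$
$u{\left(M \right)} = -1524 + M \left(-14 - 42 M\right)$ ($u{\left(M \right)} = \left(-14 - 42 M\right) M - 1524 = M \left(-14 - 42 M\right) - 1524 = -1524 + M \left(-14 - 42 M\right)$)
$\frac{u{\left(667 \right)} + 371557}{f{\left(481 \right)} - 754452} = \frac{\left(-1524 - 42 \cdot 667^{2} - 9338\right) + 371557}{\left(14 + 3 \cdot 481\right) - 754452} = \frac{\left(-1524 - 18685338 - 9338\right) + 371557}{\left(14 + 1443\right) + \left(-2108883 + 1354431\right)} = \frac{\left(-1524 - 18685338 - 9338\right) + 371557}{1457 - 754452} = \frac{-18696200 + 371557}{-752995} = \left(-18324643\right) \left(- \frac{1}{752995}\right) = \frac{18324643}{752995}$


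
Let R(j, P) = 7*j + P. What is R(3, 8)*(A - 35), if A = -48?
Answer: -2407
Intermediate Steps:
R(j, P) = P + 7*j
R(3, 8)*(A - 35) = (8 + 7*3)*(-48 - 35) = (8 + 21)*(-83) = 29*(-83) = -2407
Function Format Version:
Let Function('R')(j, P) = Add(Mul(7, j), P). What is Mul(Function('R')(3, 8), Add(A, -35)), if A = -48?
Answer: -2407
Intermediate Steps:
Function('R')(j, P) = Add(P, Mul(7, j))
Mul(Function('R')(3, 8), Add(A, -35)) = Mul(Add(8, Mul(7, 3)), Add(-48, -35)) = Mul(Add(8, 21), -83) = Mul(29, -83) = -2407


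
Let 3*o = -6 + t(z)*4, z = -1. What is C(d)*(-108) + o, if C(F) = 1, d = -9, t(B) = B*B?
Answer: -326/3 ≈ -108.67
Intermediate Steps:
t(B) = B²
o = -⅔ (o = (-6 + (-1)²*4)/3 = (-6 + 1*4)/3 = (-6 + 4)/3 = (⅓)*(-2) = -⅔ ≈ -0.66667)
C(d)*(-108) + o = 1*(-108) - ⅔ = -108 - ⅔ = -326/3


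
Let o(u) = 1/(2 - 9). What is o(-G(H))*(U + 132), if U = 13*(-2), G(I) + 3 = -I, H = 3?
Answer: -106/7 ≈ -15.143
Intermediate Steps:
G(I) = -3 - I
U = -26
o(u) = -⅐ (o(u) = 1/(-7) = -⅐)
o(-G(H))*(U + 132) = -(-26 + 132)/7 = -⅐*106 = -106/7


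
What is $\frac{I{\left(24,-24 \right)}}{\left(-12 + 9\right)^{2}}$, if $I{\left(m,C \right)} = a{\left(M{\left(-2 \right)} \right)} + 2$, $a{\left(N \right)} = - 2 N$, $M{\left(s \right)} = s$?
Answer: $\frac{2}{3} \approx 0.66667$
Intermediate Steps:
$I{\left(m,C \right)} = 6$ ($I{\left(m,C \right)} = \left(-2\right) \left(-2\right) + 2 = 4 + 2 = 6$)
$\frac{I{\left(24,-24 \right)}}{\left(-12 + 9\right)^{2}} = \frac{6}{\left(-12 + 9\right)^{2}} = \frac{6}{\left(-3\right)^{2}} = \frac{6}{9} = 6 \cdot \frac{1}{9} = \frac{2}{3}$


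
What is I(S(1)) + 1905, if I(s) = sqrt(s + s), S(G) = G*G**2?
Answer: 1905 + sqrt(2) ≈ 1906.4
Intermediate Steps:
S(G) = G**3
I(s) = sqrt(2)*sqrt(s) (I(s) = sqrt(2*s) = sqrt(2)*sqrt(s))
I(S(1)) + 1905 = sqrt(2)*sqrt(1**3) + 1905 = sqrt(2)*sqrt(1) + 1905 = sqrt(2)*1 + 1905 = sqrt(2) + 1905 = 1905 + sqrt(2)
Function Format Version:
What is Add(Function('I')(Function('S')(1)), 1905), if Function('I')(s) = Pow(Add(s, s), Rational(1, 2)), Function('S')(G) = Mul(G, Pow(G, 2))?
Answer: Add(1905, Pow(2, Rational(1, 2))) ≈ 1906.4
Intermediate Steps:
Function('S')(G) = Pow(G, 3)
Function('I')(s) = Mul(Pow(2, Rational(1, 2)), Pow(s, Rational(1, 2))) (Function('I')(s) = Pow(Mul(2, s), Rational(1, 2)) = Mul(Pow(2, Rational(1, 2)), Pow(s, Rational(1, 2))))
Add(Function('I')(Function('S')(1)), 1905) = Add(Mul(Pow(2, Rational(1, 2)), Pow(Pow(1, 3), Rational(1, 2))), 1905) = Add(Mul(Pow(2, Rational(1, 2)), Pow(1, Rational(1, 2))), 1905) = Add(Mul(Pow(2, Rational(1, 2)), 1), 1905) = Add(Pow(2, Rational(1, 2)), 1905) = Add(1905, Pow(2, Rational(1, 2)))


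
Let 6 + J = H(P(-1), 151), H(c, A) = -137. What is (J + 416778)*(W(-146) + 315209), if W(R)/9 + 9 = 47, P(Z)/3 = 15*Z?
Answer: 131469590885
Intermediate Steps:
P(Z) = 45*Z (P(Z) = 3*(15*Z) = 45*Z)
W(R) = 342 (W(R) = -81 + 9*47 = -81 + 423 = 342)
J = -143 (J = -6 - 137 = -143)
(J + 416778)*(W(-146) + 315209) = (-143 + 416778)*(342 + 315209) = 416635*315551 = 131469590885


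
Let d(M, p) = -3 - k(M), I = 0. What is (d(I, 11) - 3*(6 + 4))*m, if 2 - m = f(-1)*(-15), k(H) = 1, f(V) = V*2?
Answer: 952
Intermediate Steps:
f(V) = 2*V
m = -28 (m = 2 - 2*(-1)*(-15) = 2 - (-2)*(-15) = 2 - 1*30 = 2 - 30 = -28)
d(M, p) = -4 (d(M, p) = -3 - 1*1 = -3 - 1 = -4)
(d(I, 11) - 3*(6 + 4))*m = (-4 - 3*(6 + 4))*(-28) = (-4 - 3*10)*(-28) = (-4 - 30)*(-28) = -34*(-28) = 952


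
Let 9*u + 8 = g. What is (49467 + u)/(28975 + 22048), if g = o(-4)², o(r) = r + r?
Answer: 445259/459207 ≈ 0.96963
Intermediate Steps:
o(r) = 2*r
g = 64 (g = (2*(-4))² = (-8)² = 64)
u = 56/9 (u = -8/9 + (⅑)*64 = -8/9 + 64/9 = 56/9 ≈ 6.2222)
(49467 + u)/(28975 + 22048) = (49467 + 56/9)/(28975 + 22048) = (445259/9)/51023 = (445259/9)*(1/51023) = 445259/459207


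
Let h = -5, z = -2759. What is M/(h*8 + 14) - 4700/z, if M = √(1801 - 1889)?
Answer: 4700/2759 - I*√22/13 ≈ 1.7035 - 0.3608*I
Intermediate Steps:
M = 2*I*√22 (M = √(-88) = 2*I*√22 ≈ 9.3808*I)
M/(h*8 + 14) - 4700/z = (2*I*√22)/(-5*8 + 14) - 4700/(-2759) = (2*I*√22)/(-40 + 14) - 4700*(-1/2759) = (2*I*√22)/(-26) + 4700/2759 = (2*I*√22)*(-1/26) + 4700/2759 = -I*√22/13 + 4700/2759 = 4700/2759 - I*√22/13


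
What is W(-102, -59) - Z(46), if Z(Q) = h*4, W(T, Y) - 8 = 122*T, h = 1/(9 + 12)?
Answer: -261160/21 ≈ -12436.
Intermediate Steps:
h = 1/21 ≈ 0.047619
W(T, Y) = 8 + 122*T
Z(Q) = 4/21 (Z(Q) = (1/21)*4 = 4/21)
W(-102, -59) - Z(46) = (8 + 122*(-102)) - 1*4/21 = (8 - 12444) - 4/21 = -12436 - 4/21 = -261160/21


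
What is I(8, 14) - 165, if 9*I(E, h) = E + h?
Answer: -1463/9 ≈ -162.56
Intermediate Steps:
I(E, h) = E/9 + h/9 (I(E, h) = (E + h)/9 = E/9 + h/9)
I(8, 14) - 165 = ((⅑)*8 + (⅑)*14) - 165 = (8/9 + 14/9) - 165 = 22/9 - 165 = -1463/9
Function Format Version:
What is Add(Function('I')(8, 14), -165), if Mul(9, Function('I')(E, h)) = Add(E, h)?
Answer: Rational(-1463, 9) ≈ -162.56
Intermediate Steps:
Function('I')(E, h) = Add(Mul(Rational(1, 9), E), Mul(Rational(1, 9), h)) (Function('I')(E, h) = Mul(Rational(1, 9), Add(E, h)) = Add(Mul(Rational(1, 9), E), Mul(Rational(1, 9), h)))
Add(Function('I')(8, 14), -165) = Add(Add(Mul(Rational(1, 9), 8), Mul(Rational(1, 9), 14)), -165) = Add(Add(Rational(8, 9), Rational(14, 9)), -165) = Add(Rational(22, 9), -165) = Rational(-1463, 9)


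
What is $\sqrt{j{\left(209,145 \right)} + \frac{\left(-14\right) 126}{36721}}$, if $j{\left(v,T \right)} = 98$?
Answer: $\frac{119 \sqrt{9327134}}{36721} \approx 9.8971$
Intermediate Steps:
$\sqrt{j{\left(209,145 \right)} + \frac{\left(-14\right) 126}{36721}} = \sqrt{98 + \frac{\left(-14\right) 126}{36721}} = \sqrt{98 - \frac{1764}{36721}} = \sqrt{\frac{3596894}{36721}} = \frac{119 \sqrt{9327134}}{36721}$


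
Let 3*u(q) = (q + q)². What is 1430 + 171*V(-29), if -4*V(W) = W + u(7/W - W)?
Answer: -149605729/3364 ≈ -44473.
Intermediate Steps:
u(q) = 4*q²/3 (u(q) = (q + q)²/3 = (2*q)²/3 = (4*q²)/3 = 4*q²/3)
V(W) = -(-W + 7/W)²/3 - W/4 (V(W) = -(W + 4*(7/W - W)²/3)/4 = -(W + 4*(-W + 7/W)²/3)/4 = -(-W + 7/W)²/3 - W/4)
1430 + 171*V(-29) = 1430 + 171*(-¼*(-29) - ⅓*(-7 + (-29)²)²/(-29)²) = 1430 + 171*(29/4 - ⅓*1/841*(-7 + 841)²) = 1430 + 171*(29/4 - ⅓*1/841*834²) = 1430 + 171*(29/4 - ⅓*1/841*695556) = 1430 + 171*(29/4 - 231852/841) = 1430 + 171*(-903019/3364) = 1430 - 154416249/3364 = -149605729/3364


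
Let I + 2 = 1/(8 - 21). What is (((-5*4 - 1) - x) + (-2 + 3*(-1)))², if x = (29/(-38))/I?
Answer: 731864809/1052676 ≈ 695.24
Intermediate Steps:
I = -27/13 (I = -2 + 1/(8 - 21) = -2 + 1/(-13) = -2 - 1/13 = -27/13 ≈ -2.0769)
x = 377/1026 (x = (29/(-38))/(-27/13) = (29*(-1/38))*(-13/27) = -29/38*(-13/27) = 377/1026 ≈ 0.36745)
(((-5*4 - 1) - x) + (-2 + 3*(-1)))² = (((-5*4 - 1) - 1*377/1026) + (-2 + 3*(-1)))² = (((-20 - 1) - 377/1026) + (-2 - 3))² = ((-21 - 377/1026) - 5)² = (-21923/1026 - 5)² = (-27053/1026)² = 731864809/1052676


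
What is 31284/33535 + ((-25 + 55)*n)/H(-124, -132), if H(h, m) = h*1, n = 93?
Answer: -1446507/67070 ≈ -21.567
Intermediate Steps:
H(h, m) = h
31284/33535 + ((-25 + 55)*n)/H(-124, -132) = 31284/33535 + ((-25 + 55)*93)/(-124) = 31284*(1/33535) + (30*93)*(-1/124) = 31284/33535 + 2790*(-1/124) = 31284/33535 - 45/2 = -1446507/67070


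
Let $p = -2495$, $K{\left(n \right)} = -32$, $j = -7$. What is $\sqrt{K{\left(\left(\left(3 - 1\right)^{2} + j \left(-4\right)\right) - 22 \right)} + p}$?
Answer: $19 i \sqrt{7} \approx 50.269 i$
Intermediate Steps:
$\sqrt{K{\left(\left(\left(3 - 1\right)^{2} + j \left(-4\right)\right) - 22 \right)} + p} = \sqrt{-32 - 2495} = \sqrt{-2527} = 19 i \sqrt{7}$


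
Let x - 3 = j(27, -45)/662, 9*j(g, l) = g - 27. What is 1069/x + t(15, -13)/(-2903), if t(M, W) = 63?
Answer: 3103118/8709 ≈ 356.31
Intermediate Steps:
j(g, l) = -3 + g/9 (j(g, l) = (g - 27)/9 = (-27 + g)/9 = -3 + g/9)
x = 3 (x = 3 + (-3 + (⅑)*27)/662 = 3 + (-3 + 3)*(1/662) = 3 + 0*(1/662) = 3 + 0 = 3)
1069/x + t(15, -13)/(-2903) = 1069/3 + 63/(-2903) = 1069*(⅓) + 63*(-1/2903) = 1069/3 - 63/2903 = 3103118/8709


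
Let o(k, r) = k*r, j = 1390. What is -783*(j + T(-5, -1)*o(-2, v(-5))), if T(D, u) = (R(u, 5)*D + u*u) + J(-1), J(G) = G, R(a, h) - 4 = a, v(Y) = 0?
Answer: -1088370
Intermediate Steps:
R(a, h) = 4 + a
T(D, u) = -1 + u² + D*(4 + u) (T(D, u) = ((4 + u)*D + u*u) - 1 = (D*(4 + u) + u²) - 1 = (u² + D*(4 + u)) - 1 = -1 + u² + D*(4 + u))
-783*(j + T(-5, -1)*o(-2, v(-5))) = -783*(1390 + (-1 + (-1)² - 5*(4 - 1))*(-2*0)) = -783*(1390 + (-1 + 1 - 5*3)*0) = -783*(1390 + (-1 + 1 - 15)*0) = -783*(1390 - 15*0) = -783*(1390 + 0) = -783*1390 = -1088370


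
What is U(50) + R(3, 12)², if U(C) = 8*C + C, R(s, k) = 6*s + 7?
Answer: 1075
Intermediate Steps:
R(s, k) = 7 + 6*s
U(C) = 9*C
U(50) + R(3, 12)² = 9*50 + (7 + 6*3)² = 450 + (7 + 18)² = 450 + 25² = 450 + 625 = 1075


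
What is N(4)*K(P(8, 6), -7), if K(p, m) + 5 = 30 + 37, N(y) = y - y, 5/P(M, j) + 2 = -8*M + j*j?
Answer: 0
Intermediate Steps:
P(M, j) = 5/(-2 + j**2 - 8*M) (P(M, j) = 5/(-2 + (-8*M + j*j)) = 5/(-2 + (-8*M + j**2)) = 5/(-2 + (j**2 - 8*M)) = 5/(-2 + j**2 - 8*M))
N(y) = 0
K(p, m) = 62 (K(p, m) = -5 + (30 + 37) = -5 + 67 = 62)
N(4)*K(P(8, 6), -7) = 0*62 = 0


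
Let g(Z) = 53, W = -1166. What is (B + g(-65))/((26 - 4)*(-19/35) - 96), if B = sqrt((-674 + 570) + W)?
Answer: -1855/3778 - 35*I*sqrt(1270)/3778 ≈ -0.491 - 0.33015*I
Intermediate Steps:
B = I*sqrt(1270) (B = sqrt((-674 + 570) - 1166) = sqrt(-104 - 1166) = sqrt(-1270) = I*sqrt(1270) ≈ 35.637*I)
(B + g(-65))/((26 - 4)*(-19/35) - 96) = (I*sqrt(1270) + 53)/((26 - 4)*(-19/35) - 96) = (53 + I*sqrt(1270))/(22*(-19*1/35) - 96) = (53 + I*sqrt(1270))/(22*(-19/35) - 96) = (53 + I*sqrt(1270))/(-418/35 - 96) = (53 + I*sqrt(1270))/(-3778/35) = (53 + I*sqrt(1270))*(-35/3778) = -1855/3778 - 35*I*sqrt(1270)/3778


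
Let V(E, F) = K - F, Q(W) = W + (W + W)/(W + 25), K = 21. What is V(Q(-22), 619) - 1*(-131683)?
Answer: 131085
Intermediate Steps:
Q(W) = W + 2*W/(25 + W) (Q(W) = W + (2*W)/(25 + W) = W + 2*W/(25 + W))
V(E, F) = 21 - F
V(Q(-22), 619) - 1*(-131683) = (21 - 1*619) - 1*(-131683) = (21 - 619) + 131683 = -598 + 131683 = 131085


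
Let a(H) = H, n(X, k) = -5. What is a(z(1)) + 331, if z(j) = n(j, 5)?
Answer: 326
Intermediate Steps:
z(j) = -5
a(z(1)) + 331 = -5 + 331 = 326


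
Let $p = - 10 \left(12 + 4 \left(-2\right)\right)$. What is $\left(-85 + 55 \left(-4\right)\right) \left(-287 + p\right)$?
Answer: $99735$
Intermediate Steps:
$p = -40$ ($p = - 10 \left(12 - 8\right) = \left(-10\right) 4 = -40$)
$\left(-85 + 55 \left(-4\right)\right) \left(-287 + p\right) = \left(-85 + 55 \left(-4\right)\right) \left(-287 - 40\right) = \left(-85 - 220\right) \left(-327\right) = \left(-305\right) \left(-327\right) = 99735$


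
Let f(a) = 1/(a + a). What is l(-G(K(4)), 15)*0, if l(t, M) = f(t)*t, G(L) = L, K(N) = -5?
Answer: 0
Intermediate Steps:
f(a) = 1/(2*a)
l(t, M) = ½ (l(t, M) = (1/(2*t))*t = ½)
l(-G(K(4)), 15)*0 = (½)*0 = 0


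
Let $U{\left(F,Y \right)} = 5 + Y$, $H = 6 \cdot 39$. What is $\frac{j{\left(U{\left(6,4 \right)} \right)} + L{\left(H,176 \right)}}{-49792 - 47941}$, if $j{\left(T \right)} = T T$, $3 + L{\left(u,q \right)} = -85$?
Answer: $\frac{7}{97733} \approx 7.1624 \cdot 10^{-5}$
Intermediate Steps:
$H = 234$
$L{\left(u,q \right)} = -88$ ($L{\left(u,q \right)} = -3 - 85 = -88$)
$j{\left(T \right)} = T^{2}$
$\frac{j{\left(U{\left(6,4 \right)} \right)} + L{\left(H,176 \right)}}{-49792 - 47941} = \frac{\left(5 + 4\right)^{2} - 88}{-49792 - 47941} = \frac{9^{2} - 88}{-97733} = \left(81 - 88\right) \left(- \frac{1}{97733}\right) = \left(-7\right) \left(- \frac{1}{97733}\right) = \frac{7}{97733}$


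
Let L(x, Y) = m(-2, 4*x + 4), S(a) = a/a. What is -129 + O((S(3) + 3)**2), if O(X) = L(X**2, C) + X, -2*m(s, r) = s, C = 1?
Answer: -112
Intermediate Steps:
S(a) = 1
m(s, r) = -s/2
L(x, Y) = 1 (L(x, Y) = -1/2*(-2) = 1)
O(X) = 1 + X
-129 + O((S(3) + 3)**2) = -129 + (1 + (1 + 3)**2) = -129 + (1 + 4**2) = -129 + (1 + 16) = -129 + 17 = -112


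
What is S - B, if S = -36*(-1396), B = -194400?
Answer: 244656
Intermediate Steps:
S = 50256
S - B = 50256 - 1*(-194400) = 50256 + 194400 = 244656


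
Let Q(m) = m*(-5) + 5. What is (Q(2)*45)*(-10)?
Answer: 2250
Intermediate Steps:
Q(m) = 5 - 5*m (Q(m) = -5*m + 5 = 5 - 5*m)
(Q(2)*45)*(-10) = ((5 - 5*2)*45)*(-10) = ((5 - 10)*45)*(-10) = -5*45*(-10) = -225*(-10) = 2250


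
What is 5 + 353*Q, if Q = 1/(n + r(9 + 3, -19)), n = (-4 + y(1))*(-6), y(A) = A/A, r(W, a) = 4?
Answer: 463/22 ≈ 21.045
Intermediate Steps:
y(A) = 1
n = 18 (n = (-4 + 1)*(-6) = -3*(-6) = 18)
Q = 1/22 (Q = 1/(18 + 4) = 1/22 ≈ 0.045455)
5 + 353*Q = 5 + 353*(1/22) = 5 + 353/22 = 463/22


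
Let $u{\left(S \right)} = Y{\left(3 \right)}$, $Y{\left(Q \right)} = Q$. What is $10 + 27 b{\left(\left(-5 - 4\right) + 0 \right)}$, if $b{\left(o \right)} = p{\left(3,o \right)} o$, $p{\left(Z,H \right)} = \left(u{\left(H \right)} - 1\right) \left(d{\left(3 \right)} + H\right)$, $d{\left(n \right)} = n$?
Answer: $2926$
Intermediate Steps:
$u{\left(S \right)} = 3$
$p{\left(Z,H \right)} = 6 + 2 H$ ($p{\left(Z,H \right)} = \left(3 - 1\right) \left(3 + H\right) = 2 \left(3 + H\right) = 6 + 2 H$)
$b{\left(o \right)} = o \left(6 + 2 o\right)$ ($b{\left(o \right)} = \left(6 + 2 o\right) o = o \left(6 + 2 o\right)$)
$10 + 27 b{\left(\left(-5 - 4\right) + 0 \right)} = 10 + 27 \cdot 2 \left(\left(-5 - 4\right) + 0\right) \left(3 + \left(\left(-5 - 4\right) + 0\right)\right) = 10 + 27 \cdot 2 \left(-9 + 0\right) \left(3 + \left(-9 + 0\right)\right) = 10 + 27 \cdot 2 \left(-9\right) \left(3 - 9\right) = 10 + 27 \cdot 2 \left(-9\right) \left(-6\right) = 10 + 27 \cdot 108 = 10 + 2916 = 2926$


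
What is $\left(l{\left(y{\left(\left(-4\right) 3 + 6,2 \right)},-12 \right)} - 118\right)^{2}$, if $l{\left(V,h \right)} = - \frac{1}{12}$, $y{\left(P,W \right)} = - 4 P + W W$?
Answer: $\frac{2007889}{144} \approx 13944.0$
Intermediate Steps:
$y{\left(P,W \right)} = W^{2} - 4 P$ ($y{\left(P,W \right)} = - 4 P + W^{2} = W^{2} - 4 P$)
$l{\left(V,h \right)} = - \frac{1}{12}$ ($l{\left(V,h \right)} = \left(-1\right) \frac{1}{12} = - \frac{1}{12}$)
$\left(l{\left(y{\left(\left(-4\right) 3 + 6,2 \right)},-12 \right)} - 118\right)^{2} = \left(- \frac{1}{12} - 118\right)^{2} = \left(- \frac{1417}{12}\right)^{2} = \frac{2007889}{144}$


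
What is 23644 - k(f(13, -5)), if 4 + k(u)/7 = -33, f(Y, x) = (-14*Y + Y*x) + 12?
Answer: 23903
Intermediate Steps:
f(Y, x) = 12 - 14*Y + Y*x
k(u) = -259 (k(u) = -28 + 7*(-33) = -28 - 231 = -259)
23644 - k(f(13, -5)) = 23644 - 1*(-259) = 23644 + 259 = 23903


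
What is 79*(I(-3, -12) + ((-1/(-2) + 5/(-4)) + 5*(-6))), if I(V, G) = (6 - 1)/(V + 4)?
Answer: -8137/4 ≈ -2034.3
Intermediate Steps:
I(V, G) = 5/(4 + V)
79*(I(-3, -12) + ((-1/(-2) + 5/(-4)) + 5*(-6))) = 79*(5/(4 - 3) + ((-1/(-2) + 5/(-4)) + 5*(-6))) = 79*(5/1 + ((-1*(-1/2) + 5*(-1/4)) - 30)) = 79*(5*1 + ((1/2 - 5/4) - 30)) = 79*(5 + (-3/4 - 30)) = 79*(5 - 123/4) = 79*(-103/4) = -8137/4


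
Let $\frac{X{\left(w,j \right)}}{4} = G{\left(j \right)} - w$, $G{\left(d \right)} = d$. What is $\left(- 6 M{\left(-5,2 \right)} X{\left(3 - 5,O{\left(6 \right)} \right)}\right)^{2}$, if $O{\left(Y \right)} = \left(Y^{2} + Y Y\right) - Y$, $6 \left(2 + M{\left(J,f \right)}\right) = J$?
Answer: $21381376$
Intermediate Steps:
$M{\left(J,f \right)} = -2 + \frac{J}{6}$
$O{\left(Y \right)} = - Y + 2 Y^{2}$ ($O{\left(Y \right)} = \left(Y^{2} + Y^{2}\right) - Y = 2 Y^{2} - Y = - Y + 2 Y^{2}$)
$X{\left(w,j \right)} = - 4 w + 4 j$ ($X{\left(w,j \right)} = 4 \left(j - w\right) = - 4 w + 4 j$)
$\left(- 6 M{\left(-5,2 \right)} X{\left(3 - 5,O{\left(6 \right)} \right)}\right)^{2} = \left(- 6 \left(-2 + \frac{1}{6} \left(-5\right)\right) \left(- 4 \left(3 - 5\right) + 4 \cdot 6 \left(-1 + 2 \cdot 6\right)\right)\right)^{2} = \left(- 6 \left(-2 - \frac{5}{6}\right) \left(- 4 \left(3 - 5\right) + 4 \cdot 6 \left(-1 + 12\right)\right)\right)^{2} = \left(- 6 \left(- \frac{17 \left(\left(-4\right) \left(-2\right) + 4 \cdot 6 \cdot 11\right)}{6}\right)\right)^{2} = \left(- 6 \left(- \frac{17 \left(8 + 4 \cdot 66\right)}{6}\right)\right)^{2} = \left(- 6 \left(- \frac{17 \left(8 + 264\right)}{6}\right)\right)^{2} = \left(- 6 \left(\left(- \frac{17}{6}\right) 272\right)\right)^{2} = \left(\left(-6\right) \left(- \frac{2312}{3}\right)\right)^{2} = 4624^{2} = 21381376$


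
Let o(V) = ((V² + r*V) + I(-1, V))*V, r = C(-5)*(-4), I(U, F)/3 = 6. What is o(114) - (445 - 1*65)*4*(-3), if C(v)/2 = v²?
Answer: -1111044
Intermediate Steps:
I(U, F) = 18 (I(U, F) = 3*6 = 18)
C(v) = 2*v²
r = -200 (r = (2*(-5)²)*(-4) = (2*25)*(-4) = 50*(-4) = -200)
o(V) = V*(18 + V² - 200*V) (o(V) = ((V² - 200*V) + 18)*V = (18 + V² - 200*V)*V = V*(18 + V² - 200*V))
o(114) - (445 - 1*65)*4*(-3) = 114*(18 + 114² - 200*114) - (445 - 1*65)*4*(-3) = 114*(18 + 12996 - 22800) - (445 - 65)*(-12) = 114*(-9786) - 380*(-12) = -1115604 - 1*(-4560) = -1115604 + 4560 = -1111044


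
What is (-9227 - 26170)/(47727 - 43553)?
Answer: -35397/4174 ≈ -8.4803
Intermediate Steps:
(-9227 - 26170)/(47727 - 43553) = -35397/4174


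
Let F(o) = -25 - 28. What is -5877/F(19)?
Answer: 5877/53 ≈ 110.89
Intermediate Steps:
F(o) = -53
-5877/F(19) = -5877/(-53) = -5877*(-1/53) = 5877/53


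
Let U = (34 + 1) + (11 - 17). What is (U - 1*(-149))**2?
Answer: 31684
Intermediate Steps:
U = 29 (U = 35 - 6 = 29)
(U - 1*(-149))**2 = (29 - 1*(-149))**2 = (29 + 149)**2 = 178**2 = 31684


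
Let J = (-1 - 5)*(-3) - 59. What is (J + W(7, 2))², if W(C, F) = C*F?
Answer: 729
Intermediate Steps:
J = -41 (J = -6*(-3) - 59 = 18 - 59 = -41)
(J + W(7, 2))² = (-41 + 7*2)² = (-41 + 14)² = (-27)² = 729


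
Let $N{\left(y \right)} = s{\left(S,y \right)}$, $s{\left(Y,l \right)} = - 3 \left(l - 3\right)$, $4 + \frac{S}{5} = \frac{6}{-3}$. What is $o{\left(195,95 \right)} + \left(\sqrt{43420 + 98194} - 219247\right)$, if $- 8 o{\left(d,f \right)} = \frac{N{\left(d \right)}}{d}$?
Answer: $- \frac{14251031}{65} + \sqrt{141614} \approx -2.1887 \cdot 10^{5}$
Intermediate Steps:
$S = -30$ ($S = -20 + 5 \frac{6}{-3} = -20 + 5 \cdot 6 \left(- \frac{1}{3}\right) = -20 + 5 \left(-2\right) = -20 - 10 = -30$)
$s{\left(Y,l \right)} = 9 - 3 l$ ($s{\left(Y,l \right)} = - 3 \left(-3 + l\right) = 9 - 3 l$)
$N{\left(y \right)} = 9 - 3 y$
$o{\left(d,f \right)} = - \frac{9 - 3 d}{8 d}$ ($o{\left(d,f \right)} = - \frac{\left(9 - 3 d\right) \frac{1}{d}}{8} = - \frac{\frac{1}{d} \left(9 - 3 d\right)}{8} = - \frac{9 - 3 d}{8 d}$)
$o{\left(195,95 \right)} + \left(\sqrt{43420 + 98194} - 219247\right) = \frac{3 \left(-3 + 195\right)}{8 \cdot 195} + \left(\sqrt{43420 + 98194} - 219247\right) = \frac{3}{8} \cdot \frac{1}{195} \cdot 192 - \left(219247 - \sqrt{141614}\right) = \frac{24}{65} - \left(219247 - \sqrt{141614}\right) = - \frac{14251031}{65} + \sqrt{141614}$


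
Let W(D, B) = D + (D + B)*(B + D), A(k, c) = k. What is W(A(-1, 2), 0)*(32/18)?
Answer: 0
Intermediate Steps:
W(D, B) = D + (B + D)² (W(D, B) = D + (B + D)*(B + D) = D + (B + D)²)
W(A(-1, 2), 0)*(32/18) = (-1 + (0 - 1)²)*(32/18) = (-1 + (-1)²)*(32*(1/18)) = (-1 + 1)*(16/9) = 0*(16/9) = 0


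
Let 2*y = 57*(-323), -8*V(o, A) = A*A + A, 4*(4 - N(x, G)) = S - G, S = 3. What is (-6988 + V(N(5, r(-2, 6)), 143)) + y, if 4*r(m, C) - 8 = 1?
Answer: -37535/2 ≈ -18768.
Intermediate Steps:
r(m, C) = 9/4 (r(m, C) = 2 + (1/4)*1 = 2 + 1/4 = 9/4)
N(x, G) = 13/4 + G/4 (N(x, G) = 4 - (3 - G)/4 = 4 + (-3/4 + G/4) = 13/4 + G/4)
V(o, A) = -A/8 - A**2/8 (V(o, A) = -(A*A + A)/8 = -(A**2 + A)/8 = -(A + A**2)/8 = -A/8 - A**2/8)
y = -18411/2 (y = (57*(-323))/2 = (1/2)*(-18411) = -18411/2 ≈ -9205.5)
(-6988 + V(N(5, r(-2, 6)), 143)) + y = (-6988 - 1/8*143*(1 + 143)) - 18411/2 = (-6988 - 1/8*143*144) - 18411/2 = (-6988 - 2574) - 18411/2 = -9562 - 18411/2 = -37535/2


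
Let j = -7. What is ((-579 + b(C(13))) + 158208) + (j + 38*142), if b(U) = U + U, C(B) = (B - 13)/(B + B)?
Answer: 163018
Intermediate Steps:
C(B) = (-13 + B)/(2*B) (C(B) = (-13 + B)/((2*B)) = (-13 + B)*(1/(2*B)) = (-13 + B)/(2*B))
b(U) = 2*U
((-579 + b(C(13))) + 158208) + (j + 38*142) = ((-579 + 2*((½)*(-13 + 13)/13)) + 158208) + (-7 + 38*142) = ((-579 + 2*((½)*(1/13)*0)) + 158208) + (-7 + 5396) = ((-579 + 2*0) + 158208) + 5389 = ((-579 + 0) + 158208) + 5389 = (-579 + 158208) + 5389 = 157629 + 5389 = 163018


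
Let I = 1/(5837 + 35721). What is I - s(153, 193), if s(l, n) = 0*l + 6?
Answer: -249347/41558 ≈ -6.0000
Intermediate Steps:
s(l, n) = 6 (s(l, n) = 0 + 6 = 6)
I = 1/41558 ≈ 2.4063e-5
I - s(153, 193) = 1/41558 - 1*6 = 1/41558 - 6 = -249347/41558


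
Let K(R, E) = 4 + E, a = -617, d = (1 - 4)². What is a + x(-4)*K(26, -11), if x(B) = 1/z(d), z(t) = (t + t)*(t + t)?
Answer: -199915/324 ≈ -617.02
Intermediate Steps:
d = 9 (d = (-3)² = 9)
z(t) = 4*t² (z(t) = (2*t)*(2*t) = 4*t²)
x(B) = 1/324 (x(B) = 1/(4*9²) = 1/(4*81) = 1/324)
a + x(-4)*K(26, -11) = -617 + (4 - 11)/324 = -617 + (1/324)*(-7) = -617 - 7/324 = -199915/324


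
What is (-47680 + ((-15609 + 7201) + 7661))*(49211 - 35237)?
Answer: -676718898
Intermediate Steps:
(-47680 + ((-15609 + 7201) + 7661))*(49211 - 35237) = (-47680 + (-8408 + 7661))*13974 = (-47680 - 747)*13974 = -48427*13974 = -676718898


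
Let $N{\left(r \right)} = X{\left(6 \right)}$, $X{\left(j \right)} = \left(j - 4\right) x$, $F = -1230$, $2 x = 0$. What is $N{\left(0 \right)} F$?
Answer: $0$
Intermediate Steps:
$x = 0$ ($x = \frac{1}{2} \cdot 0 = 0$)
$X{\left(j \right)} = 0$ ($X{\left(j \right)} = \left(j - 4\right) 0 = \left(-4 + j\right) 0 = 0$)
$N{\left(r \right)} = 0$
$N{\left(0 \right)} F = 0 \left(-1230\right) = 0$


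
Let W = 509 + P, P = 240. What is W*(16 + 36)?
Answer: 38948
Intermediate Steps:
W = 749 (W = 509 + 240 = 749)
W*(16 + 36) = 749*(16 + 36) = 749*52 = 38948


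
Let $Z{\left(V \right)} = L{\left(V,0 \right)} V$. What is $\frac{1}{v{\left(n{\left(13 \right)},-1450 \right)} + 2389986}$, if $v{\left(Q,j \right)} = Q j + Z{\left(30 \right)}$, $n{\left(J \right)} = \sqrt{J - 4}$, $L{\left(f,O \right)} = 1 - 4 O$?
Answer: $\frac{1}{2385666} \approx 4.1917 \cdot 10^{-7}$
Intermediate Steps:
$Z{\left(V \right)} = V$ ($Z{\left(V \right)} = \left(1 - 0\right) V = \left(1 + 0\right) V = 1 V = V$)
$n{\left(J \right)} = \sqrt{-4 + J}$
$v{\left(Q,j \right)} = 30 + Q j$ ($v{\left(Q,j \right)} = Q j + 30 = 30 + Q j$)
$\frac{1}{v{\left(n{\left(13 \right)},-1450 \right)} + 2389986} = \frac{1}{\left(30 + \sqrt{-4 + 13} \left(-1450\right)\right) + 2389986} = \frac{1}{\left(30 + \sqrt{9} \left(-1450\right)\right) + 2389986} = \frac{1}{\left(30 + 3 \left(-1450\right)\right) + 2389986} = \frac{1}{\left(30 - 4350\right) + 2389986} = \frac{1}{-4320 + 2389986} = \frac{1}{2385666}$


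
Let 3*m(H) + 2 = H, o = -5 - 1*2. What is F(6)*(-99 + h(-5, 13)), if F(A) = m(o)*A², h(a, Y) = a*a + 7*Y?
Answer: -1836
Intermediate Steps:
o = -7 (o = -5 - 2 = -7)
m(H) = -⅔ + H/3
h(a, Y) = a² + 7*Y
F(A) = -3*A² (F(A) = (-⅔ + (⅓)*(-7))*A² = (-⅔ - 7/3)*A² = -3*A²)
F(6)*(-99 + h(-5, 13)) = (-3*6²)*(-99 + ((-5)² + 7*13)) = (-3*36)*(-99 + (25 + 91)) = -108*(-99 + 116) = -108*17 = -1836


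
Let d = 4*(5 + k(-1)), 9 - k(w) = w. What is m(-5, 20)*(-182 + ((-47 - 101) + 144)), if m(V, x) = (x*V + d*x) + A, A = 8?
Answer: -206088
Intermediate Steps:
k(w) = 9 - w
d = 60 (d = 4*(5 + (9 - 1*(-1))) = 4*(5 + (9 + 1)) = 4*(5 + 10) = 4*15 = 60)
m(V, x) = 8 + 60*x + V*x (m(V, x) = (x*V + 60*x) + 8 = (V*x + 60*x) + 8 = (60*x + V*x) + 8 = 8 + 60*x + V*x)
m(-5, 20)*(-182 + ((-47 - 101) + 144)) = (8 + 60*20 - 5*20)*(-182 + ((-47 - 101) + 144)) = (8 + 1200 - 100)*(-182 + (-148 + 144)) = 1108*(-182 - 4) = 1108*(-186) = -206088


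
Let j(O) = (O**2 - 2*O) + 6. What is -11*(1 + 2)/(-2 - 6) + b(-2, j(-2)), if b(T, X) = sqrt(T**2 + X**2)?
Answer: 33/8 + 10*sqrt(2) ≈ 18.267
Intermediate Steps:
j(O) = 6 + O**2 - 2*O
-11*(1 + 2)/(-2 - 6) + b(-2, j(-2)) = -11*(1 + 2)/(-2 - 6) + sqrt((-2)**2 + (6 + (-2)**2 - 2*(-2))**2) = -33/(-8) + sqrt(4 + (6 + 4 + 4)**2) = -33*(-1)/8 + sqrt(4 + 14**2) = -11*(-3/8) + sqrt(4 + 196) = 33/8 + sqrt(200) = 33/8 + 10*sqrt(2)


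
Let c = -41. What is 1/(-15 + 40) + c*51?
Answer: -52274/25 ≈ -2091.0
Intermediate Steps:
1/(-15 + 40) + c*51 = 1/(-15 + 40) - 41*51 = 1/25 - 2091 = -52274/25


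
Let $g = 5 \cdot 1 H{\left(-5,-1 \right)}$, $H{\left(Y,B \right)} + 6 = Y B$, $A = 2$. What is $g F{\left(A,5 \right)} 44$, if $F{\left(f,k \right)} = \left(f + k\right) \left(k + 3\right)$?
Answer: $-12320$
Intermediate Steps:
$F{\left(f,k \right)} = \left(3 + k\right) \left(f + k\right)$ ($F{\left(f,k \right)} = \left(f + k\right) \left(3 + k\right) = \left(3 + k\right) \left(f + k\right)$)
$H{\left(Y,B \right)} = -6 + B Y$ ($H{\left(Y,B \right)} = -6 + Y B = -6 + B Y$)
$g = -5$ ($g = 5 \cdot 1 \left(-6 - -5\right) = 5 \left(-6 + 5\right) = 5 \left(-1\right) = -5$)
$g F{\left(A,5 \right)} 44 = - 5 \left(5^{2} + 3 \cdot 2 + 3 \cdot 5 + 2 \cdot 5\right) 44 = - 5 \left(25 + 6 + 15 + 10\right) 44 = \left(-5\right) 56 \cdot 44 = \left(-280\right) 44 = -12320$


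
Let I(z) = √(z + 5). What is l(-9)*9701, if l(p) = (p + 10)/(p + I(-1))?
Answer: -9701/7 ≈ -1385.9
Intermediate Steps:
I(z) = √(5 + z)
l(p) = (10 + p)/(2 + p) (l(p) = (p + 10)/(p + √(5 - 1)) = (10 + p)/(p + √4) = (10 + p)/(p + 2) = (10 + p)/(2 + p))
l(-9)*9701 = ((10 - 9)/(2 - 9))*9701 = (1/(-7))*9701 = -⅐*1*9701 = -⅐*9701 = -9701/7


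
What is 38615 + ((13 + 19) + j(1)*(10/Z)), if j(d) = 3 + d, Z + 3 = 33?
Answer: 115945/3 ≈ 38648.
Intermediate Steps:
Z = 30 (Z = -3 + 33 = 30)
38615 + ((13 + 19) + j(1)*(10/Z)) = 38615 + ((13 + 19) + (3 + 1)*(10/30)) = 38615 + (32 + 4*(10*(1/30))) = 38615 + (32 + 4*(⅓)) = 38615 + (32 + 4/3) = 38615 + 100/3 = 115945/3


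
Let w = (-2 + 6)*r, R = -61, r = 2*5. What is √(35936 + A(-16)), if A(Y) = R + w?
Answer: √35915 ≈ 189.51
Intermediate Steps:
r = 10
w = 40 (w = (-2 + 6)*10 = 4*10 = 40)
A(Y) = -21 (A(Y) = -61 + 40 = -21)
√(35936 + A(-16)) = √(35936 - 21) = √35915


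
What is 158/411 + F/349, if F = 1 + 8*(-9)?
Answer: 25961/143439 ≈ 0.18099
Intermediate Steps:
F = -71 (F = 1 - 72 = -71)
158/411 + F/349 = 158/411 - 71/349 = 25961/143439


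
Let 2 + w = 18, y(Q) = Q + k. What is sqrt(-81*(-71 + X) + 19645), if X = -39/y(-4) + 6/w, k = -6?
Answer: sqrt(10019890)/20 ≈ 158.27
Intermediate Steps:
y(Q) = -6 + Q (y(Q) = Q - 6 = -6 + Q)
w = 16 (w = -2 + 18 = 16)
X = 171/40 (X = -39/(-6 - 4) + 6/16 = -39/(-10) + 6*(1/16) = -39*(-1/10) + 3/8 = 39/10 + 3/8 = 171/40 ≈ 4.2750)
sqrt(-81*(-71 + X) + 19645) = sqrt(-81*(-71 + 171/40) + 19645) = sqrt(-81*(-2669/40) + 19645) = sqrt(216189/40 + 19645) = sqrt(1001989/40) = sqrt(10019890)/20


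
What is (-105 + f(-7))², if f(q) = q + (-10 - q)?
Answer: 13225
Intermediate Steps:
f(q) = -10
(-105 + f(-7))² = (-105 - 10)² = (-115)² = 13225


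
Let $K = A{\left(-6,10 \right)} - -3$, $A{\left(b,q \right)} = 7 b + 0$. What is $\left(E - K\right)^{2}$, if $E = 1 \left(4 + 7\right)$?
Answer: $2500$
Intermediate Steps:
$E = 11$ ($E = 1 \cdot 11 = 11$)
$A{\left(b,q \right)} = 7 b$
$K = -39$ ($K = 7 \left(-6\right) - -3 = -42 + 3 = -39$)
$\left(E - K\right)^{2} = \left(11 - -39\right)^{2} = \left(11 + 39\right)^{2} = 50^{2} = 2500$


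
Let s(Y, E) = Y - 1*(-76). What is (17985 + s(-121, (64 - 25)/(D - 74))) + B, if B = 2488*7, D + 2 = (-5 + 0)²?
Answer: 35356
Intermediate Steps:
D = 23 (D = -2 + (-5 + 0)² = -2 + (-5)² = -2 + 25 = 23)
s(Y, E) = 76 + Y (s(Y, E) = Y + 76 = 76 + Y)
B = 17416
(17985 + s(-121, (64 - 25)/(D - 74))) + B = (17985 + (76 - 121)) + 17416 = (17985 - 45) + 17416 = 17940 + 17416 = 35356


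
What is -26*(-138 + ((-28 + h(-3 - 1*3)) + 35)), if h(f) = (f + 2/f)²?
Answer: 21268/9 ≈ 2363.1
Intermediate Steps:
-26*(-138 + ((-28 + h(-3 - 1*3)) + 35)) = -26*(-138 + ((-28 + (2 + (-3 - 1*3)²)²/(-3 - 1*3)²) + 35)) = -26*(-138 + ((-28 + (2 + (-3 - 3)²)²/(-3 - 3)²) + 35)) = -26*(-138 + ((-28 + (2 + (-6)²)²/(-6)²) + 35)) = -26*(-138 + ((-28 + (2 + 36)²/36) + 35)) = -26*(-138 + ((-28 + (1/36)*38²) + 35)) = -26*(-138 + ((-28 + (1/36)*1444) + 35)) = -26*(-138 + ((-28 + 361/9) + 35)) = -26*(-138 + (109/9 + 35)) = -26*(-138 + 424/9) = -26*(-818/9) = 21268/9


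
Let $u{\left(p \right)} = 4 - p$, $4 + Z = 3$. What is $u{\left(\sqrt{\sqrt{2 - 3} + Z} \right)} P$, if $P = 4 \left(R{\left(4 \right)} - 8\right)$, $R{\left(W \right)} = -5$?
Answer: $-208 + 52 \sqrt{-1 + i} \approx -184.34 + 57.132 i$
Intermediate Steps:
$Z = -1$ ($Z = -4 + 3 = -1$)
$P = -52$ ($P = 4 \left(-5 - 8\right) = 4 \left(-13\right) = -52$)
$u{\left(\sqrt{\sqrt{2 - 3} + Z} \right)} P = \left(4 - \sqrt{\sqrt{2 - 3} - 1}\right) \left(-52\right) = \left(4 - \sqrt{\sqrt{-1} - 1}\right) \left(-52\right) = \left(4 - \sqrt{i - 1}\right) \left(-52\right) = \left(4 - \sqrt{-1 + i}\right) \left(-52\right) = -208 + 52 \sqrt{-1 + i}$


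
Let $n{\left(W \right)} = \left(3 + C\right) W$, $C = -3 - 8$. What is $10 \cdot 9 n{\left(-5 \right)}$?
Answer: $3600$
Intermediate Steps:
$C = -11$ ($C = -3 - 8 = -11$)
$n{\left(W \right)} = - 8 W$ ($n{\left(W \right)} = \left(3 - 11\right) W = - 8 W$)
$10 \cdot 9 n{\left(-5 \right)} = 10 \cdot 9 \left(\left(-8\right) \left(-5\right)\right) = 90 \cdot 40 = 3600$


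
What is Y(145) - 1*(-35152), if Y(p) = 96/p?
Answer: 5097136/145 ≈ 35153.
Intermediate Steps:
Y(145) - 1*(-35152) = 96/145 - 1*(-35152) = 96*(1/145) + 35152 = 96/145 + 35152 = 5097136/145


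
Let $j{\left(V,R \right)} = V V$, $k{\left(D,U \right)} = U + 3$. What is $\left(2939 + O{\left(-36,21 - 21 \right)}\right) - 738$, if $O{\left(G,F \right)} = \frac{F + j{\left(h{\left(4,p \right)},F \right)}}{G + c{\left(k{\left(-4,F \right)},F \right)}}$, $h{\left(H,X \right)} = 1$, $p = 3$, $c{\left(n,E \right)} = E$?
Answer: $\frac{79235}{36} \approx 2201.0$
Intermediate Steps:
$k{\left(D,U \right)} = 3 + U$
$j{\left(V,R \right)} = V^{2}$
$O{\left(G,F \right)} = \frac{1 + F}{F + G}$ ($O{\left(G,F \right)} = \frac{F + 1^{2}}{G + F} = \frac{F + 1}{F + G} = \frac{1 + F}{F + G}$)
$\left(2939 + O{\left(-36,21 - 21 \right)}\right) - 738 = \left(2939 + \frac{1 + \left(21 - 21\right)}{\left(21 - 21\right) - 36}\right) - 738 = \left(2939 + \frac{1 + 0}{0 - 36}\right) - 738 = \left(2939 + \frac{1}{-36} \cdot 1\right) - 738 = \left(2939 - \frac{1}{36}\right) - 738 = \frac{105803}{36} - 738 = \frac{79235}{36}$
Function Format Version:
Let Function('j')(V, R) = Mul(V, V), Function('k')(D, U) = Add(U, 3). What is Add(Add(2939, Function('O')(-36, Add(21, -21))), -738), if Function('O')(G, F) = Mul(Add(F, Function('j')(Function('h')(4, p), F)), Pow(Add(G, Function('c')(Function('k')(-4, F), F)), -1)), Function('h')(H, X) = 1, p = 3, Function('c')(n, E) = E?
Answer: Rational(79235, 36) ≈ 2201.0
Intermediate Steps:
Function('k')(D, U) = Add(3, U)
Function('j')(V, R) = Pow(V, 2)
Function('O')(G, F) = Mul(Pow(Add(F, G), -1), Add(1, F)) (Function('O')(G, F) = Mul(Add(F, Pow(1, 2)), Pow(Add(G, F), -1)) = Mul(Add(F, 1), Pow(Add(F, G), -1)) = Mul(Add(1, F), Pow(Add(F, G), -1)) = Mul(Pow(Add(F, G), -1), Add(1, F)))
Add(Add(2939, Function('O')(-36, Add(21, -21))), -738) = Add(Add(2939, Mul(Pow(Add(Add(21, -21), -36), -1), Add(1, Add(21, -21)))), -738) = Add(Add(2939, Mul(Pow(Add(0, -36), -1), Add(1, 0))), -738) = Add(Add(2939, Mul(Pow(-36, -1), 1)), -738) = Add(Add(2939, Mul(Rational(-1, 36), 1)), -738) = Add(Add(2939, Rational(-1, 36)), -738) = Add(Rational(105803, 36), -738) = Rational(79235, 36)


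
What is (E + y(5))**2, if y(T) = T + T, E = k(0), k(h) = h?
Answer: 100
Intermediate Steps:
E = 0
y(T) = 2*T
(E + y(5))**2 = (0 + 2*5)**2 = (0 + 10)**2 = 10**2 = 100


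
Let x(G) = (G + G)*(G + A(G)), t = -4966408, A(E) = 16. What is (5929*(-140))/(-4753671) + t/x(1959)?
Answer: -954756883376/2043563548975 ≈ -0.46720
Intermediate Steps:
x(G) = 2*G*(16 + G) (x(G) = (G + G)*(G + 16) = (2*G)*(16 + G) = 2*G*(16 + G))
(5929*(-140))/(-4753671) + t/x(1959) = (5929*(-140))/(-4753671) - 4966408*1/(3918*(16 + 1959)) = -830060*(-1/4753671) - 4966408/(2*1959*1975) = 830060/4753671 - 4966408/7738050 = 830060/4753671 - 4966408*1/7738050 = 830060/4753671 - 2483204/3869025 = -954756883376/2043563548975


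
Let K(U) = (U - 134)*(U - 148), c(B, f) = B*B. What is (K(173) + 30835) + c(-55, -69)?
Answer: 34835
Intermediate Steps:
c(B, f) = B²
K(U) = (-148 + U)*(-134 + U) (K(U) = (-134 + U)*(-148 + U) = (-148 + U)*(-134 + U))
(K(173) + 30835) + c(-55, -69) = ((19832 + 173² - 282*173) + 30835) + (-55)² = ((19832 + 29929 - 48786) + 30835) + 3025 = (975 + 30835) + 3025 = 31810 + 3025 = 34835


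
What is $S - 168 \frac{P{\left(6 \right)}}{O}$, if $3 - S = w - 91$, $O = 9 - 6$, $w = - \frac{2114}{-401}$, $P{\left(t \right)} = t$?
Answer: $- \frac{99156}{401} \approx -247.27$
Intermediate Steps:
$w = \frac{2114}{401}$ ($w = \left(-2114\right) \left(- \frac{1}{401}\right) = \frac{2114}{401} \approx 5.2718$)
$O = 3$
$S = \frac{35580}{401}$ ($S = 3 - \left(\frac{2114}{401} - 91\right) = 3 - - \frac{34377}{401} = 3 + \frac{34377}{401} = \frac{35580}{401} \approx 88.728$)
$S - 168 \frac{P{\left(6 \right)}}{O} = \frac{35580}{401} - 168 \cdot \frac{6}{3} = \frac{35580}{401} - 168 \cdot 6 \cdot \frac{1}{3} = \frac{35580}{401} - 336 = - \frac{99156}{401}$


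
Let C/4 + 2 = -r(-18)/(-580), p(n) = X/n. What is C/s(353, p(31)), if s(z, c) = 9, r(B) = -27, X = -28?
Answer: -1187/1305 ≈ -0.90958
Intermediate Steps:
p(n) = -28/n
C = -1187/145 (C = -8 + 4*(-(-27)/(-580)) = -8 + 4*(-(-27)*(-1)/580) = -8 + 4*(-1*27/580) = -8 + 4*(-27/580) = -8 - 27/145 = -1187/145 ≈ -8.1862)
C/s(353, p(31)) = -1187/145/9 = -1187/145*⅑ = -1187/1305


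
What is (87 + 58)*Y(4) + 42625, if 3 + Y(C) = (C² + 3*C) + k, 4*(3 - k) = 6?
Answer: 92935/2 ≈ 46468.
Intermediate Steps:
k = 3/2 (k = 3 - ¼*6 = 3 - 3/2 = 3/2 ≈ 1.5000)
Y(C) = -3/2 + C² + 3*C (Y(C) = -3 + ((C² + 3*C) + 3/2) = -3 + (3/2 + C² + 3*C) = -3/2 + C² + 3*C)
(87 + 58)*Y(4) + 42625 = (87 + 58)*(-3/2 + 4² + 3*4) + 42625 = 145*(-3/2 + 16 + 12) + 42625 = 145*(53/2) + 42625 = 7685/2 + 42625 = 92935/2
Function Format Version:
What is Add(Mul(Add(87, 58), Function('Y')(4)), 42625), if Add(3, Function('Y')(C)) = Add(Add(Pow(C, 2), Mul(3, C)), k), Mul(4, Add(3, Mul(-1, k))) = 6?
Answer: Rational(92935, 2) ≈ 46468.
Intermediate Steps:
k = Rational(3, 2) (k = Add(3, Mul(Rational(-1, 4), 6)) = Add(3, Rational(-3, 2)) = Rational(3, 2) ≈ 1.5000)
Function('Y')(C) = Add(Rational(-3, 2), Pow(C, 2), Mul(3, C)) (Function('Y')(C) = Add(-3, Add(Add(Pow(C, 2), Mul(3, C)), Rational(3, 2))) = Add(-3, Add(Rational(3, 2), Pow(C, 2), Mul(3, C))) = Add(Rational(-3, 2), Pow(C, 2), Mul(3, C)))
Add(Mul(Add(87, 58), Function('Y')(4)), 42625) = Add(Mul(Add(87, 58), Add(Rational(-3, 2), Pow(4, 2), Mul(3, 4))), 42625) = Add(Mul(145, Add(Rational(-3, 2), 16, 12)), 42625) = Add(Mul(145, Rational(53, 2)), 42625) = Add(Rational(7685, 2), 42625) = Rational(92935, 2)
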